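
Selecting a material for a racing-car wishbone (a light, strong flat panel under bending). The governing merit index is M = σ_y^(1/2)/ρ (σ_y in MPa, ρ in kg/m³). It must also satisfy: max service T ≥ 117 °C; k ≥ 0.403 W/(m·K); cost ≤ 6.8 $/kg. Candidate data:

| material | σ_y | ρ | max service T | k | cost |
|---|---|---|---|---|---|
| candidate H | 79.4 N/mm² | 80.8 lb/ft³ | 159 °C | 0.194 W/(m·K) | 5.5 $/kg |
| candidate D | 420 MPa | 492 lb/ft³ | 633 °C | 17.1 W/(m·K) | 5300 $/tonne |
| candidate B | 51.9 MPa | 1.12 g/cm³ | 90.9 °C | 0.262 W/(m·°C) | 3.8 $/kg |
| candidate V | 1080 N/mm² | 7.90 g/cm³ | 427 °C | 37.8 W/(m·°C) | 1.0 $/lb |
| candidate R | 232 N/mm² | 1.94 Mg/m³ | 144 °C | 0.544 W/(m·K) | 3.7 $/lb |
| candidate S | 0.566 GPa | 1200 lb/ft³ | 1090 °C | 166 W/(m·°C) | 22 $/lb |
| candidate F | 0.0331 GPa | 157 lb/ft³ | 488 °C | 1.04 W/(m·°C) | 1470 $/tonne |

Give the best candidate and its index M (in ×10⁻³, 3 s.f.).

candidate V, M = 4.16×10⁻³

Screen on constraints: max service T ≥ 117 °C; k ≥ 0.403 W/(m·K); cost ≤ 6.8 $/kg. Survivors: candidate D, candidate V, candidate F.
In SI units:
  candidate D: σ_y = 420.0 MPa, ρ = 7881 kg/m³
  candidate V: σ_y = 1080 MPa, ρ = 7900 kg/m³
  candidate F: σ_y = 33.10 MPa, ρ = 2515 kg/m³
  candidate V: M = 4.16×10⁻³
  candidate D: M = 2.60×10⁻³
  candidate F: M = 2.29×10⁻³
The maximum is for candidate V.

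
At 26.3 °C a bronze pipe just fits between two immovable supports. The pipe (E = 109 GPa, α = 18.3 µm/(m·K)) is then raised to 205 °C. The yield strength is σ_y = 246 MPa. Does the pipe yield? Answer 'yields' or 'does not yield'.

ΔT = 178.7 K. Constrained thermal stress σ = E·α·ΔT = 109.0×10³ MPa × 18.3×10⁻⁶ × 178.7 = 356 MPa (compressive).
Compare to σ_y = 246 MPa: σ ≥ σ_y, so it yields.

yields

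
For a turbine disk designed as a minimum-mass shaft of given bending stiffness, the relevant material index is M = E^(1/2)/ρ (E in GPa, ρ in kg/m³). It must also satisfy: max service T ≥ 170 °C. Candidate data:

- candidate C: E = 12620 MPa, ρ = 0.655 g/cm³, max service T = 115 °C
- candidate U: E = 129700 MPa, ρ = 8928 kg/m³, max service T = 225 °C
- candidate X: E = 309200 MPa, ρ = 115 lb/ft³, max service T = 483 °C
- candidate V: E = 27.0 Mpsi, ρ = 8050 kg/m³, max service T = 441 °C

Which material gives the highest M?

candidate X

Screen on constraints: max service T ≥ 170 °C. Survivors: candidate U, candidate X, candidate V.
Convert each candidate to consistent units, then evaluate M:
  candidate U: E = 129.7 GPa, ρ = 8928 kg/m³
  candidate X: E = 309.2 GPa, ρ = 1842 kg/m³
  candidate V: E = 186.2 GPa, ρ = 8050 kg/m³
  candidate X: M = 9.55×10⁻³
  candidate V: M = 1.69×10⁻³
  candidate U: M = 1.28×10⁻³
Candidate X has the largest M.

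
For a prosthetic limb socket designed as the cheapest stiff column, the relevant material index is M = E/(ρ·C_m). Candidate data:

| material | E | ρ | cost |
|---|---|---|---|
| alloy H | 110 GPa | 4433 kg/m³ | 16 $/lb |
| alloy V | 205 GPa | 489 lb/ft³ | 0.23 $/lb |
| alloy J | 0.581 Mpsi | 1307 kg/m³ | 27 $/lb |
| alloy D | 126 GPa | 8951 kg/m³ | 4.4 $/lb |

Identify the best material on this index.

alloy V

In SI units:
  alloy H: E = 110.0 GPa, ρ = 4433 kg/m³, cost = 35.27 $/kg
  alloy V: E = 205.0 GPa, ρ = 7833 kg/m³, cost = 0.5071 $/kg
  alloy J: E = 4.006 GPa, ρ = 1307 kg/m³, cost = 59.52 $/kg
  alloy D: E = 126.0 GPa, ρ = 8951 kg/m³, cost = 9.700 $/kg
  alloy V: M = 51.6 MN·m per $
  alloy D: M = 1.45 MN·m per $
  alloy H: M = 0.703 MN·m per $
  alloy J: M = 0.0515 MN·m per $
Alloy V has the largest M.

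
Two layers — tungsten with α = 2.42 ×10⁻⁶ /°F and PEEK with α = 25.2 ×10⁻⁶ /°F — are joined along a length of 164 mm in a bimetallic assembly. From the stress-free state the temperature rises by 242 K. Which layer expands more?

PEEK

tungsten: α = 2.42×10⁻⁶/°F × 9/5 = 4.36×10⁻⁶/K.
PEEK: α = 25.2×10⁻⁶/°F × 9/5 = 45.4×10⁻⁶/K.
α(tungsten) = 4.36×10⁻⁶/K vs α(PEEK) = 45.4×10⁻⁶/K.
Higher α expands more for the same ΔT: PEEK.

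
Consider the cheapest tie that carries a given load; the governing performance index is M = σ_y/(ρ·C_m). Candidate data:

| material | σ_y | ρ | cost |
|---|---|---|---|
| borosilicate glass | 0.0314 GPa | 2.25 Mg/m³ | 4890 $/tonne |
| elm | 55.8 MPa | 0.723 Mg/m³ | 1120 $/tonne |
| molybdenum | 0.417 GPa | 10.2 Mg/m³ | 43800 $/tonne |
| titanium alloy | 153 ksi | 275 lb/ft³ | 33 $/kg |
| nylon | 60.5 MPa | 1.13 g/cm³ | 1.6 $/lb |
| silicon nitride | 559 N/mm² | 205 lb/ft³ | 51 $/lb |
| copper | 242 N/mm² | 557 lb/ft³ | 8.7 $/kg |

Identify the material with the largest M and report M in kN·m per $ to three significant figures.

Putting every candidate on a common basis:
  borosilicate glass: σ_y = 31.40 MPa, ρ = 2250 kg/m³, cost = 4.890 $/kg
  elm: σ_y = 55.80 MPa, ρ = 723.0 kg/m³, cost = 1.120 $/kg
  molybdenum: σ_y = 417.0 MPa, ρ = 10200 kg/m³, cost = 43.80 $/kg
  titanium alloy: σ_y = 1055 MPa, ρ = 4405 kg/m³, cost = 33.00 $/kg
  nylon: σ_y = 60.50 MPa, ρ = 1130 kg/m³, cost = 3.527 $/kg
  silicon nitride: σ_y = 559.0 MPa, ρ = 3284 kg/m³, cost = 112.4 $/kg
  copper: σ_y = 242.0 MPa, ρ = 8922 kg/m³, cost = 8.700 $/kg
  elm: M = 68.9 kN·m per $
  nylon: M = 15.2 kN·m per $
  titanium alloy: M = 7.26 kN·m per $
  copper: M = 3.12 kN·m per $
  borosilicate glass: M = 2.85 kN·m per $
  silicon nitride: M = 1.51 kN·m per $
  molybdenum: M = 0.933 kN·m per $
The maximum is for elm.

elm, M = 68.9 kN·m per $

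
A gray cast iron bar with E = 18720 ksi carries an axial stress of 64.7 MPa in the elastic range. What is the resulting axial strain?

E = 18720 ksi = 129.1 GPa = 129100 MPa.
ε = σ/E = 64.7 / 129100 = 5.01×10⁻⁴.

5.01×10⁻⁴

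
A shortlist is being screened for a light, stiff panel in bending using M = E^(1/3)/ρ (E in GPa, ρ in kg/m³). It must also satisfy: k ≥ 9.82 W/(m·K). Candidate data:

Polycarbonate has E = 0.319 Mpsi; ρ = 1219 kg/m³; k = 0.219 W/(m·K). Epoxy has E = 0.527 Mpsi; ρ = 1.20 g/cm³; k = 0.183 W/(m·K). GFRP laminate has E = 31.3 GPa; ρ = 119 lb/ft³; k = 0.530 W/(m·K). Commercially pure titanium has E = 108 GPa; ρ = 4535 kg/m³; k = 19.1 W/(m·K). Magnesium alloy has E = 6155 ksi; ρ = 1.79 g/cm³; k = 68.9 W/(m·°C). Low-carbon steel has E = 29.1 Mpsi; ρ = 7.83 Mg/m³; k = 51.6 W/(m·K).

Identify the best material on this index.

magnesium alloy

Screen on constraints: k ≥ 9.82 W/(m·K). Survivors: commercially pure titanium, magnesium alloy, low-carbon steel.
Putting every candidate on a common basis:
  commercially pure titanium: E = 108.0 GPa, ρ = 4535 kg/m³
  magnesium alloy: E = 42.44 GPa, ρ = 1790 kg/m³
  low-carbon steel: E = 200.6 GPa, ρ = 7830 kg/m³
  magnesium alloy: M = 1.95×10⁻³
  commercially pure titanium: M = 1.05×10⁻³
  low-carbon steel: M = 0.748×10⁻³
Highest index: magnesium alloy.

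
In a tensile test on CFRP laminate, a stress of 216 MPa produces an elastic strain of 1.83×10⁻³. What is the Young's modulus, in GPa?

118 GPa

E = σ/ε = 216 MPa / 1.83×10⁻³ = 118000 MPa = 118 GPa.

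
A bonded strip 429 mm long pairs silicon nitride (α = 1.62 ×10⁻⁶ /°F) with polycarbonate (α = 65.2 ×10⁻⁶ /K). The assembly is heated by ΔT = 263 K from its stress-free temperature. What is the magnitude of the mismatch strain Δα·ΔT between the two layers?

silicon nitride: α = 1.62×10⁻⁶/°F × 9/5 = 2.92×10⁻⁶/K.
Δα = |2.92 − 65.2|×10⁻⁶/K = 62.3×10⁻⁶/K.
Mismatch strain = Δα·ΔT = 62.3×10⁻⁶ × 263.0 = 0.0164.

0.0164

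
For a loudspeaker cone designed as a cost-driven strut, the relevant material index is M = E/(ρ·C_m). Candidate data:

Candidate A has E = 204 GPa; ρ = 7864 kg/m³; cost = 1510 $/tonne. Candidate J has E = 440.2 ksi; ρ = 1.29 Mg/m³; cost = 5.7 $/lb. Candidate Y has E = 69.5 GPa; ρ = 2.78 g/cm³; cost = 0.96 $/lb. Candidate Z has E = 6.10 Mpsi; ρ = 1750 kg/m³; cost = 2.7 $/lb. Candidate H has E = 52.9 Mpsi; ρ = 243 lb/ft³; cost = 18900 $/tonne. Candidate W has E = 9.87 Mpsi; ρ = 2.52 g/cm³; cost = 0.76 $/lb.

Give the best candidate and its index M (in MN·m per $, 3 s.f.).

Normalizing units and computing the index:
  candidate A: E = 204.0 GPa, ρ = 7864 kg/m³, cost = 1.510 $/kg
  candidate J: E = 3.035 GPa, ρ = 1290 kg/m³, cost = 12.57 $/kg
  candidate Y: E = 69.50 GPa, ρ = 2780 kg/m³, cost = 2.116 $/kg
  candidate Z: E = 42.06 GPa, ρ = 1750 kg/m³, cost = 5.952 $/kg
  candidate H: E = 364.7 GPa, ρ = 3892 kg/m³, cost = 18.90 $/kg
  candidate W: E = 68.05 GPa, ρ = 2520 kg/m³, cost = 1.675 $/kg
  candidate A: M = 17.2 MN·m per $
  candidate W: M = 16.1 MN·m per $
  candidate Y: M = 11.8 MN·m per $
  candidate H: M = 4.96 MN·m per $
  candidate Z: M = 4.04 MN·m per $
  candidate J: M = 0.187 MN·m per $
The maximum is for candidate A.

candidate A, M = 17.2 MN·m per $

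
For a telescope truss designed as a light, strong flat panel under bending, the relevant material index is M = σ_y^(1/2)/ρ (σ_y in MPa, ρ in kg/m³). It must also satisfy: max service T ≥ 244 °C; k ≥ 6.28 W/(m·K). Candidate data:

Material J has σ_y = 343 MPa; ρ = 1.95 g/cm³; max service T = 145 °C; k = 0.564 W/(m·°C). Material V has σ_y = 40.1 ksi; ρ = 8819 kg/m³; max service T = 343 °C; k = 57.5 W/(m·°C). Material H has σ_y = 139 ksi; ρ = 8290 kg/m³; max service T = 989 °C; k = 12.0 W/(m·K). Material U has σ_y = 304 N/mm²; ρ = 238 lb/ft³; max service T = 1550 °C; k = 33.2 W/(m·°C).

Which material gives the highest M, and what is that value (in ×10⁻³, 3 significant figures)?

material U, M = 4.57×10⁻³

Screen on constraints: max service T ≥ 244 °C; k ≥ 6.28 W/(m·K). Survivors: material V, material H, material U.
In SI units:
  material V: σ_y = 276.5 MPa, ρ = 8819 kg/m³
  material H: σ_y = 958.4 MPa, ρ = 8290 kg/m³
  material U: σ_y = 304.0 MPa, ρ = 3812 kg/m³
  material U: M = 4.57×10⁻³
  material H: M = 3.73×10⁻³
  material V: M = 1.89×10⁻³
Material U ranks first.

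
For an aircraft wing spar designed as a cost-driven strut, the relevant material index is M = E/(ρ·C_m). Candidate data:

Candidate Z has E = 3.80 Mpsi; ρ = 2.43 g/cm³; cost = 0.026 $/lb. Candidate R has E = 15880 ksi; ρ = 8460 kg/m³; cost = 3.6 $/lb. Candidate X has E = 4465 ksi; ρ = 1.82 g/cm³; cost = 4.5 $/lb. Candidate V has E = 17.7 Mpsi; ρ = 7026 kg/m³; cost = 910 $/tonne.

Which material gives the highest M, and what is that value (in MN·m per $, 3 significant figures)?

After converting to SI:
  candidate Z: E = 26.20 GPa, ρ = 2430 kg/m³, cost = 0.05732 $/kg
  candidate R: E = 109.5 GPa, ρ = 8460 kg/m³, cost = 7.937 $/kg
  candidate X: E = 30.79 GPa, ρ = 1820 kg/m³, cost = 9.921 $/kg
  candidate V: E = 122.0 GPa, ρ = 7026 kg/m³, cost = 0.9100 $/kg
  candidate Z: M = 188 MN·m per $
  candidate V: M = 19.1 MN·m per $
  candidate X: M = 1.71 MN·m per $
  candidate R: M = 1.63 MN·m per $
Candidate Z ranks first.

candidate Z, M = 188 MN·m per $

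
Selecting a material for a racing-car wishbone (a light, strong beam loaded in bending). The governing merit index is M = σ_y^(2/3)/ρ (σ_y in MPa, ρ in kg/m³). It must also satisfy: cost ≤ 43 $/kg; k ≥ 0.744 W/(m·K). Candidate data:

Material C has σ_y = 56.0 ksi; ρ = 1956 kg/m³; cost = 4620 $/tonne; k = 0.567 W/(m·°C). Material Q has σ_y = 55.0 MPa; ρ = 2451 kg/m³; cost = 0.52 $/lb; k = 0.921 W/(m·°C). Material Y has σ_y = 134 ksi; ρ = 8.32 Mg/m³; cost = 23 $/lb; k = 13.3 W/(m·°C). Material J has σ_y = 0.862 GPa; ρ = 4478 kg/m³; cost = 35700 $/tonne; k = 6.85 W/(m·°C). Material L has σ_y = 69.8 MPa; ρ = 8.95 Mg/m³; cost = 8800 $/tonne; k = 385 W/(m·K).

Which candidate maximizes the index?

Screen on constraints: cost ≤ 43 $/kg; k ≥ 0.744 W/(m·K). Survivors: material Q, material J, material L.
Normalizing units and computing the index:
  material Q: σ_y = 55.00 MPa, ρ = 2451 kg/m³
  material J: σ_y = 862.0 MPa, ρ = 4478 kg/m³
  material L: σ_y = 69.80 MPa, ρ = 8950 kg/m³
  material J: M = 20.2×10⁻³
  material Q: M = 5.90×10⁻³
  material L: M = 1.89×10⁻³
Material J ranks first.

material J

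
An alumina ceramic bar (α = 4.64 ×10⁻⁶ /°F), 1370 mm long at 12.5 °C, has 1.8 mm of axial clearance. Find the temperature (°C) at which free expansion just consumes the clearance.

α = 4.64×10⁻⁶/°F × 9/5 = 8.35×10⁻⁶/K.
α·L₀·ΔT = 1.8 mm ⇒ ΔT = 1.8 / (8.35×10⁻⁶ × 1370.0) = 157.3 K.
T = 12.5 + 157.3 = 169.8 °C.

170 °C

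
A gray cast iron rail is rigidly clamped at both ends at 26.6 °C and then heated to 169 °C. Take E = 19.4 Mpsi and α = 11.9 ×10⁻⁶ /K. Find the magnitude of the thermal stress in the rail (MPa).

227 MPa

E = 19.4 Mpsi = 133.8 GPa.
ΔT = 142.4 K. Constrained thermal stress σ = E·α·ΔT = 133.8×10³ MPa × 11.9×10⁻⁶ × 142.4 = 227 MPa (compressive).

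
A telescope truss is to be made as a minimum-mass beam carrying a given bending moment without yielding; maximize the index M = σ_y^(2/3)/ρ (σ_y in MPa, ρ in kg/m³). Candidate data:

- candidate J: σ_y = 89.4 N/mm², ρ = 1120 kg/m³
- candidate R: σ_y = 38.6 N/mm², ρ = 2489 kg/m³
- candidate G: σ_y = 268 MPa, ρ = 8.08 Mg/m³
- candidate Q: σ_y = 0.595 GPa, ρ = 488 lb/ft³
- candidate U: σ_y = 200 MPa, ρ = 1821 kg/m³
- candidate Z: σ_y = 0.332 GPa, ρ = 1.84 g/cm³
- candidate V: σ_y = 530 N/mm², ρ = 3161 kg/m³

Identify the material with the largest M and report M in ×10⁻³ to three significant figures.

Normalizing units and computing the index:
  candidate J: σ_y = 89.40 MPa, ρ = 1120 kg/m³
  candidate R: σ_y = 38.60 MPa, ρ = 2489 kg/m³
  candidate G: σ_y = 268.0 MPa, ρ = 8080 kg/m³
  candidate Q: σ_y = 595.0 MPa, ρ = 7817 kg/m³
  candidate U: σ_y = 200.0 MPa, ρ = 1821 kg/m³
  candidate Z: σ_y = 332.0 MPa, ρ = 1840 kg/m³
  candidate V: σ_y = 530.0 MPa, ρ = 3161 kg/m³
  candidate Z: M = 26.1×10⁻³
  candidate V: M = 20.7×10⁻³
  candidate U: M = 18.8×10⁻³
  candidate J: M = 17.9×10⁻³
  candidate Q: M = 9.05×10⁻³
  candidate G: M = 5.14×10⁻³
  candidate R: M = 4.59×10⁻³
Candidate Z ranks first.

candidate Z, M = 26.1×10⁻³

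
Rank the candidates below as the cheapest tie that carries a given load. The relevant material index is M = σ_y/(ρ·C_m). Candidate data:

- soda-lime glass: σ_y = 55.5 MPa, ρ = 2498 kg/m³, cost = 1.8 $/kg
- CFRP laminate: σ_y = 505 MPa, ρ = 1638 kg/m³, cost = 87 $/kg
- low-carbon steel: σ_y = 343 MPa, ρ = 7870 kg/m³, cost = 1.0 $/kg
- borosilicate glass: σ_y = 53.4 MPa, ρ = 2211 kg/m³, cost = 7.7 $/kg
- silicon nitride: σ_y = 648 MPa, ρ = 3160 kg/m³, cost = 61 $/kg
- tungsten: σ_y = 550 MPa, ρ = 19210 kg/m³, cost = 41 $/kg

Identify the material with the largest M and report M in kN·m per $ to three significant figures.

low-carbon steel, M = 43.6 kN·m per $

Computing M directly (units already consistent):
  low-carbon steel: M = 43.6 kN·m per $
  soda-lime glass: M = 12.3 kN·m per $
  CFRP laminate: M = 3.54 kN·m per $
  silicon nitride: M = 3.36 kN·m per $
  borosilicate glass: M = 3.14 kN·m per $
  tungsten: M = 0.698 kN·m per $
The maximum is for low-carbon steel.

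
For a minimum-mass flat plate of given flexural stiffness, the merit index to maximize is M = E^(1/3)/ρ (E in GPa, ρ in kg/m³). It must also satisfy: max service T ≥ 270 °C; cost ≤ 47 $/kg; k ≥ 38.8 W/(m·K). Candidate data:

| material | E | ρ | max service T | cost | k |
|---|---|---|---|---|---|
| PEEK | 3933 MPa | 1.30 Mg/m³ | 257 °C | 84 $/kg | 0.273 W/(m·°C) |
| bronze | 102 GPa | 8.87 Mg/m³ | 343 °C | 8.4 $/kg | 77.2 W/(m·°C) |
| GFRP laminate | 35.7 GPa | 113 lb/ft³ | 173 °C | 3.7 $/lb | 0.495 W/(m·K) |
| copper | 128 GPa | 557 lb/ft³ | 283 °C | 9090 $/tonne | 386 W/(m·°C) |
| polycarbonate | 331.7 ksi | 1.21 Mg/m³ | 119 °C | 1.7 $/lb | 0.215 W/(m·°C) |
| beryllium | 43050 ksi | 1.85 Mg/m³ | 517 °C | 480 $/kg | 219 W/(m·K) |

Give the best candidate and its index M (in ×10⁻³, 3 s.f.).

Screen on constraints: max service T ≥ 270 °C; cost ≤ 47 $/kg; k ≥ 38.8 W/(m·K). Survivors: bronze, copper.
In SI units:
  bronze: E = 102.0 GPa, ρ = 8870 kg/m³
  copper: E = 128.0 GPa, ρ = 8922 kg/m³
  copper: M = 0.565×10⁻³
  bronze: M = 0.527×10⁻³
Copper has the largest M.

copper, M = 0.565×10⁻³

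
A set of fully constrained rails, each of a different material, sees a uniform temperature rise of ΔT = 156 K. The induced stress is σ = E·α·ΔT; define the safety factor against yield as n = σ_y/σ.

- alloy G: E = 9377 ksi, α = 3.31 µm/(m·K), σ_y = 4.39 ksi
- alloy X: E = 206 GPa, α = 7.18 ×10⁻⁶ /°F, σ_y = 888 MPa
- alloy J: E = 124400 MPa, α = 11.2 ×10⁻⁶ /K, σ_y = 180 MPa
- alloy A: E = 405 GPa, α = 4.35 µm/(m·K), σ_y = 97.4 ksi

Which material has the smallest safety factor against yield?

alloy J

In consistent units (E in GPa, α in ×10⁻⁶/K, σ_y in MPa):
  alloy G: E = 64.65, α = 3.31, σ_y = 30.27 → σ = 33.4 MPa, n = 0.907
  alloy X: E = 206.0, α = 12.9, σ_y = 888.0 → σ = 415 MPa, n = 2.14
  alloy J: E = 124.4, α = 11.2, σ_y = 180.0 → σ = 217 MPa, n = 0.828
  alloy A: E = 405.0, α = 4.35, σ_y = 671.5 → σ = 275 MPa, n = 2.44
Smallest n: alloy J with n = 0.828.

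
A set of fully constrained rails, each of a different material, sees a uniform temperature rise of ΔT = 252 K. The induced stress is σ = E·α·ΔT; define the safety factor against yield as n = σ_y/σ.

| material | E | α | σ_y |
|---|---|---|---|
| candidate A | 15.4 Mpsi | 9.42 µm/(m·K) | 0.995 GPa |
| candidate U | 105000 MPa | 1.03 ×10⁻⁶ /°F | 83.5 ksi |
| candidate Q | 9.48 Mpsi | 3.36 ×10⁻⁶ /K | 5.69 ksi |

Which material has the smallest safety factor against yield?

candidate Q

Per material, after unit conversion:
  candidate A: E = 106.2, α = 9.42, σ_y = 995.0 → σ = 252 MPa, n = 3.95
  candidate U: E = 105.0, α = 1.85, σ_y = 575.7 → σ = 49.1 MPa, n = 11.7
  candidate Q: E = 65.36, α = 3.36, σ_y = 39.23 → σ = 55.3 MPa, n = 0.709
Candidate Q has the lowest safety factor, n = 0.709.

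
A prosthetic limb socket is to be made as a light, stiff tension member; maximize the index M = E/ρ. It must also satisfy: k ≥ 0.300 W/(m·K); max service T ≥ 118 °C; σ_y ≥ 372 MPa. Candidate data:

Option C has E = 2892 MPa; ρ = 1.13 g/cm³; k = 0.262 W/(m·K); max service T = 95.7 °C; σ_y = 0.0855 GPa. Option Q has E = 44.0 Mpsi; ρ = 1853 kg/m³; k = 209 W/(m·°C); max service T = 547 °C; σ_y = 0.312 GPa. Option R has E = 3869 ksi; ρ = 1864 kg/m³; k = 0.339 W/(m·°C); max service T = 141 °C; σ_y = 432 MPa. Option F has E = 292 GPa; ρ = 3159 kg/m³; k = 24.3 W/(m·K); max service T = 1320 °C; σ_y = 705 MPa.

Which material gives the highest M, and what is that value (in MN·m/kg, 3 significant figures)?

option F, M = 92.4 MN·m/kg

Screen on constraints: k ≥ 0.300 W/(m·K); max service T ≥ 118 °C; σ_y ≥ 372 MPa. Survivors: option R, option F.
Putting every candidate on a common basis:
  option R: E = 26.68 GPa, ρ = 1864 kg/m³
  option F: E = 292.0 GPa, ρ = 3159 kg/m³
  option F: M = 92.4 MN·m/kg
  option R: M = 14.3 MN·m/kg
The maximum is for option F.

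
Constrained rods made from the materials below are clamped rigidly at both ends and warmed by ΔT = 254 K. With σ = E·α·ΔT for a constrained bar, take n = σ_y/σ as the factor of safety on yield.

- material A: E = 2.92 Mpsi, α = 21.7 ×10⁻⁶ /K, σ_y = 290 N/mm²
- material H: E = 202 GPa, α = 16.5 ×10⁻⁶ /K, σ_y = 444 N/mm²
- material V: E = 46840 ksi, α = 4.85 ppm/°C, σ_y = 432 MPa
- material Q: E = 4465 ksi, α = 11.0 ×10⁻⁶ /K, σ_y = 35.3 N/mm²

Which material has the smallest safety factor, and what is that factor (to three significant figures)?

In consistent units (E in GPa, α in ×10⁻⁶/K, σ_y in MPa):
  material A: E = 20.13, α = 21.7, σ_y = 290.0 → σ = 111 MPa, n = 2.61
  material H: E = 202.0, α = 16.5, σ_y = 444.0 → σ = 847 MPa, n = 0.524
  material V: E = 323.0, α = 4.85, σ_y = 432.0 → σ = 398 MPa, n = 1.09
  material Q: E = 30.79, α = 11.0, σ_y = 35.30 → σ = 86.0 MPa, n = 0.410
Smallest n: material Q with n = 0.410.

material Q, n = 0.410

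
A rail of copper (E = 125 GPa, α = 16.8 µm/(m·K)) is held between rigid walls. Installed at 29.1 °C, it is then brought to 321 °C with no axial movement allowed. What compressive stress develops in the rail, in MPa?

ΔT = 291.9 K. Constrained thermal stress σ = E·α·ΔT = 125.0×10³ MPa × 16.8×10⁻⁶ × 291.9 = 613 MPa (compressive).

613 MPa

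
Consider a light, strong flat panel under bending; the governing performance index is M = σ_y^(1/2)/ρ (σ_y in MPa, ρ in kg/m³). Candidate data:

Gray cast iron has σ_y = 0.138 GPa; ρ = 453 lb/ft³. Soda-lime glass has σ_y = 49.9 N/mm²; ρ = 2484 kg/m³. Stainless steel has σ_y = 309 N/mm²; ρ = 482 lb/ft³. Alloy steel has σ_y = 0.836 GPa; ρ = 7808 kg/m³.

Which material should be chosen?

alloy steel

After converting to SI:
  gray cast iron: σ_y = 138.0 MPa, ρ = 7256 kg/m³
  soda-lime glass: σ_y = 49.90 MPa, ρ = 2484 kg/m³
  stainless steel: σ_y = 309.0 MPa, ρ = 7721 kg/m³
  alloy steel: σ_y = 836.0 MPa, ρ = 7808 kg/m³
  alloy steel: M = 3.70×10⁻³
  soda-lime glass: M = 2.84×10⁻³
  stainless steel: M = 2.28×10⁻³
  gray cast iron: M = 1.62×10⁻³
Highest index: alloy steel.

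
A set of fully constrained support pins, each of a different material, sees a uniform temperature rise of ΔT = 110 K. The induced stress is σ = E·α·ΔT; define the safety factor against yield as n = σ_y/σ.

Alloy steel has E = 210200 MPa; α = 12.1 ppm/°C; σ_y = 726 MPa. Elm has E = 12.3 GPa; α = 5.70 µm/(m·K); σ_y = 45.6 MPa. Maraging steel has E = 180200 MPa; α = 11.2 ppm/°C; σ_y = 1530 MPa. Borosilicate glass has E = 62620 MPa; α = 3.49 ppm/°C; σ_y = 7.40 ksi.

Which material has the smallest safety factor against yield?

Converting E to GPa, α to ×10⁻⁶/K, σ_y to MPa, then σ and n for each:
  alloy steel: E = 210.2, α = 12.1, σ_y = 726.0 → σ = 280 MPa, n = 2.59
  elm: E = 12.30, α = 5.70, σ_y = 45.60 → σ = 7.71 MPa, n = 5.91
  maraging steel: E = 180.2, α = 11.2, σ_y = 1530 → σ = 222 MPa, n = 6.89
  borosilicate glass: E = 62.62, α = 3.49, σ_y = 51.02 → σ = 24.0 MPa, n = 2.12
Borosilicate glass has the lowest safety factor, n = 2.12.

borosilicate glass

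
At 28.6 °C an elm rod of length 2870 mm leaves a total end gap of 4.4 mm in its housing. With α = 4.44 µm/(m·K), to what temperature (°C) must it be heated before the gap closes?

α·L₀·ΔT = 4.4 mm ⇒ ΔT = 4.4 / (4.44×10⁻⁶ × 2870.0) = 345.3 K.
T = 28.6 + 345.3 = 373.9 °C.

374 °C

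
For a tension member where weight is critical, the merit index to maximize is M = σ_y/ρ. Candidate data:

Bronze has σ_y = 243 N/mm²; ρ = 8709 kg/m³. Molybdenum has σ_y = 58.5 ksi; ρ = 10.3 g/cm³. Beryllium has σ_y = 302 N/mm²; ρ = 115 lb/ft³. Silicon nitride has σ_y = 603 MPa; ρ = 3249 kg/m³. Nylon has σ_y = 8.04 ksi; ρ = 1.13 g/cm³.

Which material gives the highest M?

silicon nitride

Convert each candidate to consistent units, then evaluate M:
  bronze: σ_y = 243.0 MPa, ρ = 8709 kg/m³
  molybdenum: σ_y = 403.3 MPa, ρ = 10300 kg/m³
  beryllium: σ_y = 302.0 MPa, ρ = 1842 kg/m³
  silicon nitride: σ_y = 603.0 MPa, ρ = 3249 kg/m³
  nylon: σ_y = 55.43 MPa, ρ = 1130 kg/m³
  silicon nitride: M = 186 kN·m/kg
  beryllium: M = 164 kN·m/kg
  nylon: M = 49.1 kN·m/kg
  molybdenum: M = 39.2 kN·m/kg
  bronze: M = 27.9 kN·m/kg
The maximum is for silicon nitride.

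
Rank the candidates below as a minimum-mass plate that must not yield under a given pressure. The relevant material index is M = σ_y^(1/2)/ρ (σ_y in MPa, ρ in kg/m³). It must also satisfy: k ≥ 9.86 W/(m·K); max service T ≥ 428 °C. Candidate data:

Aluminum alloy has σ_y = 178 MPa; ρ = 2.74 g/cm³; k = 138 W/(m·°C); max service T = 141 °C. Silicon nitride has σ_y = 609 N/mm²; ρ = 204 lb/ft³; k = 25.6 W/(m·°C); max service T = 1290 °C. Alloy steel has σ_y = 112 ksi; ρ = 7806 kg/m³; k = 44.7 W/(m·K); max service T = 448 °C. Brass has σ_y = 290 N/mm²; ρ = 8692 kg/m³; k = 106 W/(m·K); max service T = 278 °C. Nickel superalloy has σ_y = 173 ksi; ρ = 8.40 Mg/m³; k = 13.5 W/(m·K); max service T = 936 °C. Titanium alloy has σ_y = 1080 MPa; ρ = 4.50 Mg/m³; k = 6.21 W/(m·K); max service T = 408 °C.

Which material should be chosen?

silicon nitride

Screen on constraints: k ≥ 9.86 W/(m·K); max service T ≥ 428 °C. Survivors: silicon nitride, alloy steel, nickel superalloy.
Convert each candidate to consistent units, then evaluate M:
  silicon nitride: σ_y = 609.0 MPa, ρ = 3268 kg/m³
  alloy steel: σ_y = 772.2 MPa, ρ = 7806 kg/m³
  nickel superalloy: σ_y = 1193 MPa, ρ = 8400 kg/m³
  silicon nitride: M = 7.55×10⁻³
  nickel superalloy: M = 4.11×10⁻³
  alloy steel: M = 3.56×10⁻³
Silicon nitride has the largest M.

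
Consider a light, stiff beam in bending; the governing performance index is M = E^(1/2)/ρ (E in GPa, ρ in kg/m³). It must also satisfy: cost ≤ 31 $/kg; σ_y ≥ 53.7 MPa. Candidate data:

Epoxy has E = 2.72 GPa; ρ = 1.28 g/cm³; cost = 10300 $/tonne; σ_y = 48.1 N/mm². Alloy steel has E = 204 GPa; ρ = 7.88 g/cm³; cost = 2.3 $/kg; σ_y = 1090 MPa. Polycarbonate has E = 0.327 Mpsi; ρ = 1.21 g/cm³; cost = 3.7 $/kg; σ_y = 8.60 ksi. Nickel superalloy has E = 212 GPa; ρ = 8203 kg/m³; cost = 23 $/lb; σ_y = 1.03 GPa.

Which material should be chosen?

Screen on constraints: cost ≤ 31 $/kg; σ_y ≥ 53.7 MPa. Survivors: alloy steel, polycarbonate.
Normalizing units and computing the index:
  alloy steel: E = 204.0 GPa, ρ = 7880 kg/m³
  polycarbonate: E = 2.255 GPa, ρ = 1210 kg/m³
  alloy steel: M = 1.81×10⁻³
  polycarbonate: M = 1.24×10⁻³
Alloy steel ranks first.

alloy steel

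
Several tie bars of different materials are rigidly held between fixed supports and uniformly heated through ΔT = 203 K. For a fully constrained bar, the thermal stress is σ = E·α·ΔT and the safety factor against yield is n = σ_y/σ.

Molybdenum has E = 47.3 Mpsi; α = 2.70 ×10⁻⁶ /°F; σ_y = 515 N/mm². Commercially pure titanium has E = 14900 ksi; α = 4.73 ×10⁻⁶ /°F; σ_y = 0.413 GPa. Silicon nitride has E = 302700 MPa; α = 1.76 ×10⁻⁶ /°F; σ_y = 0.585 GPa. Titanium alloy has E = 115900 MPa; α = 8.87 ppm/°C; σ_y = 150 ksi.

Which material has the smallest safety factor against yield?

molybdenum

Per material, after unit conversion:
  molybdenum: E = 326.1, α = 4.86, σ_y = 515.0 → σ = 322 MPa, n = 1.60
  commercially pure titanium: E = 102.7, α = 8.51, σ_y = 413.0 → σ = 178 MPa, n = 2.33
  silicon nitride: E = 302.7, α = 3.17, σ_y = 585.0 → σ = 195 MPa, n = 3.01
  titanium alloy: E = 115.9, α = 8.87, σ_y = 1034 → σ = 209 MPa, n = 4.96
Molybdenum has the lowest safety factor, n = 1.60.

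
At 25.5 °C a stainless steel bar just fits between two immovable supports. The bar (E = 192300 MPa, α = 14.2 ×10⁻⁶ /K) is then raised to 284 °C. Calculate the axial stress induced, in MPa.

706 MPa

E = 192300 MPa = 192.3 GPa.
ΔT = 258.5 K. Constrained thermal stress σ = E·α·ΔT = 192.3×10³ MPa × 14.2×10⁻⁶ × 258.5 = 706 MPa (compressive).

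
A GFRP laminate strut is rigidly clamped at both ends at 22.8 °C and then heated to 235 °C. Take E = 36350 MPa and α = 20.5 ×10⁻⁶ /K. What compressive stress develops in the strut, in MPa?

158 MPa

E = 36350 MPa = 36.35 GPa.
ΔT = 212.2 K. Constrained thermal stress σ = E·α·ΔT = 36.35×10³ MPa × 20.5×10⁻⁶ × 212.2 = 158 MPa (compressive).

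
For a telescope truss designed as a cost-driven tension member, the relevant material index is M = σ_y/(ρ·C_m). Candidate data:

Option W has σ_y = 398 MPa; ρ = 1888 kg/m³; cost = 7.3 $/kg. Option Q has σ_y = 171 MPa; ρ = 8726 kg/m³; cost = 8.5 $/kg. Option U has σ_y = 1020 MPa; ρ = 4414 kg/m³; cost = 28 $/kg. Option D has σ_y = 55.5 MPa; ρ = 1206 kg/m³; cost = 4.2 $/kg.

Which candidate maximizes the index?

Computing M directly (units already consistent):
  option W: M = 28.9 kN·m per $
  option D: M = 11.0 kN·m per $
  option U: M = 8.25 kN·m per $
  option Q: M = 2.31 kN·m per $
The maximum is for option W.

option W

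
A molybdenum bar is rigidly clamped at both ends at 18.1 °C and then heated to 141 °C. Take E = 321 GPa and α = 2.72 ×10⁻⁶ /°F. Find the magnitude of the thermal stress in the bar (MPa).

193 MPa

α = 2.72×10⁻⁶/°F × 9/5 = 4.90×10⁻⁶/K.
ΔT = 122.9 K. Constrained thermal stress σ = E·α·ΔT = 321.0×10³ MPa × 4.90×10⁻⁶ × 122.9 = 193 MPa (compressive).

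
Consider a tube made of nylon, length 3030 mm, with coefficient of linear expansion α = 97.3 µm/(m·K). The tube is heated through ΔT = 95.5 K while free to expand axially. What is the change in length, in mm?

28.2 mm

ΔL = α·L₀·ΔT = 97.3×10⁻⁶ × 3030 mm × 95.50 K = 28.2 mm.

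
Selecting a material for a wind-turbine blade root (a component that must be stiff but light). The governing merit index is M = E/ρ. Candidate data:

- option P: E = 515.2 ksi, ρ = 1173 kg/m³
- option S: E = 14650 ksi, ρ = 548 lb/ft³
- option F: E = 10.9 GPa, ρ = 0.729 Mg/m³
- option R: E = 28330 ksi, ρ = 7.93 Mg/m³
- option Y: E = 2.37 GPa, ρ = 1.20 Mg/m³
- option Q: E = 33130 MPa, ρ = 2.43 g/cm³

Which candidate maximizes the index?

option R

In SI units:
  option P: E = 3.552 GPa, ρ = 1173 kg/m³
  option S: E = 101.0 GPa, ρ = 8778 kg/m³
  option F: E = 10.90 GPa, ρ = 729.0 kg/m³
  option R: E = 195.3 GPa, ρ = 7930 kg/m³
  option Y: E = 2.370 GPa, ρ = 1200 kg/m³
  option Q: E = 33.13 GPa, ρ = 2430 kg/m³
  option R: M = 24.6 MN·m/kg
  option F: M = 15.0 MN·m/kg
  option Q: M = 13.6 MN·m/kg
  option S: M = 11.5 MN·m/kg
  option P: M = 3.03 MN·m/kg
  option Y: M = 1.97 MN·m/kg
Option R has the largest M.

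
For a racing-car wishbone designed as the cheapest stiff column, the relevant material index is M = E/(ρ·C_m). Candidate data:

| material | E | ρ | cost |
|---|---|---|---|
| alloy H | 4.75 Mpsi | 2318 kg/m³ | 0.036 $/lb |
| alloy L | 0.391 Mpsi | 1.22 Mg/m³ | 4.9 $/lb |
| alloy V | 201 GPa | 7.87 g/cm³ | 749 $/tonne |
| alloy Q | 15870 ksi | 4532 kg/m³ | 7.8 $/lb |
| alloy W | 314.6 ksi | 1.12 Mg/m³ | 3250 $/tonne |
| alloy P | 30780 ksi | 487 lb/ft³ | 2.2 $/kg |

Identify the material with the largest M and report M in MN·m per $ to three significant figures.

alloy H, M = 178 MN·m per $

In SI units:
  alloy H: E = 32.75 GPa, ρ = 2318 kg/m³, cost = 0.07937 $/kg
  alloy L: E = 2.696 GPa, ρ = 1220 kg/m³, cost = 10.80 $/kg
  alloy V: E = 201.0 GPa, ρ = 7870 kg/m³, cost = 0.7490 $/kg
  alloy Q: E = 109.4 GPa, ρ = 4532 kg/m³, cost = 17.20 $/kg
  alloy W: E = 2.169 GPa, ρ = 1120 kg/m³, cost = 3.250 $/kg
  alloy P: E = 212.2 GPa, ρ = 7801 kg/m³, cost = 2.200 $/kg
  alloy H: M = 178 MN·m per $
  alloy V: M = 34.1 MN·m per $
  alloy P: M = 12.4 MN·m per $
  alloy Q: M = 1.40 MN·m per $
  alloy W: M = 0.596 MN·m per $
  alloy L: M = 0.205 MN·m per $
Alloy H has the largest M.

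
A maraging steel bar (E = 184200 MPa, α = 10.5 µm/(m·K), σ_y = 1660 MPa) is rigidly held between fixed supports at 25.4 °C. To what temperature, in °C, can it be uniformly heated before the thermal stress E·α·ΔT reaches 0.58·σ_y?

E = 184200 MPa = 184.2 GPa.
E·α·ΔT = 962.8 MPa ⇒ ΔT = 962.8 / (184.2×10³ × 10.5×10⁻⁶) = 497.8 K.
T = 25.4 + 497.8 = 523.2 °C.

523 °C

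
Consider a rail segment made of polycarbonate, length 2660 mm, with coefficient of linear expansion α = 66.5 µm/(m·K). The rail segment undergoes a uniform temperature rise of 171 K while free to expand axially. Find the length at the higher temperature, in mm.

ΔL = α·L₀·ΔT = 66.5×10⁻⁶ × 2660 mm × 171.0 K = 30.2 mm.
L = L₀ + ΔL = 2660 + 30.2 = 2690.2 mm.

2690.2 mm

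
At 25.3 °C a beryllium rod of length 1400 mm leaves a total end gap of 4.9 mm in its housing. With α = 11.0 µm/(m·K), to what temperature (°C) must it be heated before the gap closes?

343 °C

α·L₀·ΔT = 4.9 mm ⇒ ΔT = 4.9 / (11.0×10⁻⁶ × 1400.0) = 318.2 K.
T = 25.3 + 318.2 = 343.5 °C.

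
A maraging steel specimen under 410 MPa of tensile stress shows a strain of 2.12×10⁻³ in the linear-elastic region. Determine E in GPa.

193 GPa

E = σ/ε = 410 MPa / 2.12×10⁻³ = 193400 MPa = 193 GPa.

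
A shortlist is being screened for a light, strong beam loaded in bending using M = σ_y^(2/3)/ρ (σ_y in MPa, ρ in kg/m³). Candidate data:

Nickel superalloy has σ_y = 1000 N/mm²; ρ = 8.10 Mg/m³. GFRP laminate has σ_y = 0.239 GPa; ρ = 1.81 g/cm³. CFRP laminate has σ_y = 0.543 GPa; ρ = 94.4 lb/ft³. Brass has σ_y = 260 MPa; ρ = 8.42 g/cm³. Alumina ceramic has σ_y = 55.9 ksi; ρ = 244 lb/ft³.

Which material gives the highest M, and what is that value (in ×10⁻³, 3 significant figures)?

Normalizing units and computing the index:
  nickel superalloy: σ_y = 1000 MPa, ρ = 8100 kg/m³
  GFRP laminate: σ_y = 239.0 MPa, ρ = 1810 kg/m³
  CFRP laminate: σ_y = 543.0 MPa, ρ = 1512 kg/m³
  brass: σ_y = 260.0 MPa, ρ = 8420 kg/m³
  alumina ceramic: σ_y = 385.4 MPa, ρ = 3909 kg/m³
  CFRP laminate: M = 44.0×10⁻³
  GFRP laminate: M = 21.3×10⁻³
  alumina ceramic: M = 13.6×10⁻³
  nickel superalloy: M = 12.3×10⁻³
  brass: M = 4.84×10⁻³
The maximum is for CFRP laminate.

CFRP laminate, M = 44.0×10⁻³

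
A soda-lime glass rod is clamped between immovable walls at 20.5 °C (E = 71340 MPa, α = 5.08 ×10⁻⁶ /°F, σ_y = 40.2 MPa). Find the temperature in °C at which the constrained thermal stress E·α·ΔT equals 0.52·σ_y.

E = 71340 MPa = 71.34 GPa.
α = 5.08×10⁻⁶/°F × 9/5 = 9.14×10⁻⁶/K.
E·α·ΔT = 20.90 MPa ⇒ ΔT = 20.90 / (71.34×10³ × 9.14×10⁻⁶) = 32.04 K.
T = 20.5 + 32.04 = 52.54 °C.

52.5 °C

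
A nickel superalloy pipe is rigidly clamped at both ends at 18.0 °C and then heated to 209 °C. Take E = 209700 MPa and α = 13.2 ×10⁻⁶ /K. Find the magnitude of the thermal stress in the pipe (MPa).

E = 209700 MPa = 209.7 GPa.
ΔT = 191.0 K. Constrained thermal stress σ = E·α·ΔT = 209.7×10³ MPa × 13.2×10⁻⁶ × 191.0 = 529 MPa (compressive).

529 MPa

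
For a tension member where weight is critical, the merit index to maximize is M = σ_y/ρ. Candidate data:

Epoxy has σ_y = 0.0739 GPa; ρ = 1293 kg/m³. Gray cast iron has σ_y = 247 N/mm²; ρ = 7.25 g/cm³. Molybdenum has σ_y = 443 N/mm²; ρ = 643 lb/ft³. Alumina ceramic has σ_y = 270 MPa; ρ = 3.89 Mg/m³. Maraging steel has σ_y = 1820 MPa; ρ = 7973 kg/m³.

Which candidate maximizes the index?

maraging steel

After converting to SI:
  epoxy: σ_y = 73.90 MPa, ρ = 1293 kg/m³
  gray cast iron: σ_y = 247.0 MPa, ρ = 7250 kg/m³
  molybdenum: σ_y = 443.0 MPa, ρ = 10300 kg/m³
  alumina ceramic: σ_y = 270.0 MPa, ρ = 3890 kg/m³
  maraging steel: σ_y = 1820 MPa, ρ = 7973 kg/m³
  maraging steel: M = 228 kN·m/kg
  alumina ceramic: M = 69.4 kN·m/kg
  epoxy: M = 57.2 kN·m/kg
  molybdenum: M = 43.0 kN·m/kg
  gray cast iron: M = 34.1 kN·m/kg
Maraging steel has the largest M.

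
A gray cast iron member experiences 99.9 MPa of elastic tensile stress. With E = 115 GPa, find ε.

ε = σ/E = 99.9 / 115000 = 8.69×10⁻⁴.

8.69×10⁻⁴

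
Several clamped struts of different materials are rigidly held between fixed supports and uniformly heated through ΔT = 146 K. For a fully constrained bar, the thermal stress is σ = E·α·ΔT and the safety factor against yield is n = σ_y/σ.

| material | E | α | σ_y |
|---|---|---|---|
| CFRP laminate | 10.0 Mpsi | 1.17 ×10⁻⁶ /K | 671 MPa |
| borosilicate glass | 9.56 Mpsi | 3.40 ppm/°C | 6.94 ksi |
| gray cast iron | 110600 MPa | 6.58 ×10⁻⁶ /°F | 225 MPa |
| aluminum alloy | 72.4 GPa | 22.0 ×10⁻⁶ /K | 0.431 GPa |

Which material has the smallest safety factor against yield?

gray cast iron

In consistent units (E in GPa, α in ×10⁻⁶/K, σ_y in MPa):
  CFRP laminate: E = 68.95, α = 1.17, σ_y = 671.0 → σ = 11.8 MPa, n = 57.0
  borosilicate glass: E = 65.91, α = 3.40, σ_y = 47.85 → σ = 32.7 MPa, n = 1.46
  gray cast iron: E = 110.6, α = 11.8, σ_y = 225.0 → σ = 191 MPa, n = 1.18
  aluminum alloy: E = 72.40, α = 22.0, σ_y = 431.0 → σ = 233 MPa, n = 1.85
Smallest n: gray cast iron with n = 1.18.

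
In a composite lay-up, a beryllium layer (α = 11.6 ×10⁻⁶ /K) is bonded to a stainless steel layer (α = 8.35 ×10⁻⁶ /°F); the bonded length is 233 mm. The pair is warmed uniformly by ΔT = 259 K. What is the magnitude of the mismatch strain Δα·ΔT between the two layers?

8.88×10⁻⁴

stainless steel: α = 8.35×10⁻⁶/°F × 9/5 = 15.0×10⁻⁶/K.
Δα = |11.6 − 15.0|×10⁻⁶/K = 3.43×10⁻⁶/K.
Mismatch strain = Δα·ΔT = 3.43×10⁻⁶ × 259.0 = 8.88×10⁻⁴.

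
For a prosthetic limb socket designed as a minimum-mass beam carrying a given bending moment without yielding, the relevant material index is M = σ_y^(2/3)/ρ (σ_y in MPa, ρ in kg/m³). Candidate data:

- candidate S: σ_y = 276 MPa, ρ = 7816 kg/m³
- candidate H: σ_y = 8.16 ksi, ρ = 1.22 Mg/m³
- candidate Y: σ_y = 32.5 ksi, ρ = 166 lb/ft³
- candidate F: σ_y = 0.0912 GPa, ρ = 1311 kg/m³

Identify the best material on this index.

candidate F

Convert each candidate to consistent units, then evaluate M:
  candidate S: σ_y = 276.0 MPa, ρ = 7816 kg/m³
  candidate H: σ_y = 56.26 MPa, ρ = 1220 kg/m³
  candidate Y: σ_y = 224.1 MPa, ρ = 2659 kg/m³
  candidate F: σ_y = 91.20 MPa, ρ = 1311 kg/m³
  candidate F: M = 15.5×10⁻³
  candidate Y: M = 13.9×10⁻³
  candidate H: M = 12.0×10⁻³
  candidate S: M = 5.42×10⁻³
The maximum is for candidate F.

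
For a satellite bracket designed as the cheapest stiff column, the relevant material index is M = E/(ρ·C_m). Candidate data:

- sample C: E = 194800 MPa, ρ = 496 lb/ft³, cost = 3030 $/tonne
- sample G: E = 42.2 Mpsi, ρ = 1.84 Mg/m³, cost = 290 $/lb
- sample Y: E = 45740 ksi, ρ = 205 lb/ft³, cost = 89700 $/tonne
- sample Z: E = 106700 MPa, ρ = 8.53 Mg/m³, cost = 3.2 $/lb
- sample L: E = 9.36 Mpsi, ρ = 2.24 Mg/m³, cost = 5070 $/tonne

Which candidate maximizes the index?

sample C

After converting to SI:
  sample C: E = 194.8 GPa, ρ = 7945 kg/m³, cost = 3.030 $/kg
  sample G: E = 291.0 GPa, ρ = 1840 kg/m³, cost = 639.3 $/kg
  sample Y: E = 315.4 GPa, ρ = 3284 kg/m³, cost = 89.70 $/kg
  sample Z: E = 106.7 GPa, ρ = 8530 kg/m³, cost = 7.055 $/kg
  sample L: E = 64.53 GPa, ρ = 2240 kg/m³, cost = 5.070 $/kg
  sample C: M = 8.09 MN·m per $
  sample L: M = 5.68 MN·m per $
  sample Z: M = 1.77 MN·m per $
  sample Y: M = 1.07 MN·m per $
  sample G: M = 0.247 MN·m per $
Highest index: sample C.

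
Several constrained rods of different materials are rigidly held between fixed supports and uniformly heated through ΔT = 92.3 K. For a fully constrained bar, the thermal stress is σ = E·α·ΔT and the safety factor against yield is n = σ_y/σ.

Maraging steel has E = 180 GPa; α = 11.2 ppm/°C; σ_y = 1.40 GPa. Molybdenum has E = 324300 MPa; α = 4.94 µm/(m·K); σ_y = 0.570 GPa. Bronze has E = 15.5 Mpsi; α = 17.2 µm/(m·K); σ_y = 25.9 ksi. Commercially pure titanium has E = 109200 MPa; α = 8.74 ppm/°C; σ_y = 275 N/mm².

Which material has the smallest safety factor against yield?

With everything in SI (GPa, ×10⁻⁶/K, MPa):
  maraging steel: E = 180.0, α = 11.2, σ_y = 1400 → σ = 186 MPa, n = 7.52
  molybdenum: E = 324.3, α = 4.94, σ_y = 570.0 → σ = 148 MPa, n = 3.85
  bronze: E = 106.9, α = 17.2, σ_y = 178.6 → σ = 170 MPa, n = 1.05
  commercially pure titanium: E = 109.2, α = 8.74, σ_y = 275.0 → σ = 88.1 MPa, n = 3.12
Smallest n: bronze with n = 1.05.

bronze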